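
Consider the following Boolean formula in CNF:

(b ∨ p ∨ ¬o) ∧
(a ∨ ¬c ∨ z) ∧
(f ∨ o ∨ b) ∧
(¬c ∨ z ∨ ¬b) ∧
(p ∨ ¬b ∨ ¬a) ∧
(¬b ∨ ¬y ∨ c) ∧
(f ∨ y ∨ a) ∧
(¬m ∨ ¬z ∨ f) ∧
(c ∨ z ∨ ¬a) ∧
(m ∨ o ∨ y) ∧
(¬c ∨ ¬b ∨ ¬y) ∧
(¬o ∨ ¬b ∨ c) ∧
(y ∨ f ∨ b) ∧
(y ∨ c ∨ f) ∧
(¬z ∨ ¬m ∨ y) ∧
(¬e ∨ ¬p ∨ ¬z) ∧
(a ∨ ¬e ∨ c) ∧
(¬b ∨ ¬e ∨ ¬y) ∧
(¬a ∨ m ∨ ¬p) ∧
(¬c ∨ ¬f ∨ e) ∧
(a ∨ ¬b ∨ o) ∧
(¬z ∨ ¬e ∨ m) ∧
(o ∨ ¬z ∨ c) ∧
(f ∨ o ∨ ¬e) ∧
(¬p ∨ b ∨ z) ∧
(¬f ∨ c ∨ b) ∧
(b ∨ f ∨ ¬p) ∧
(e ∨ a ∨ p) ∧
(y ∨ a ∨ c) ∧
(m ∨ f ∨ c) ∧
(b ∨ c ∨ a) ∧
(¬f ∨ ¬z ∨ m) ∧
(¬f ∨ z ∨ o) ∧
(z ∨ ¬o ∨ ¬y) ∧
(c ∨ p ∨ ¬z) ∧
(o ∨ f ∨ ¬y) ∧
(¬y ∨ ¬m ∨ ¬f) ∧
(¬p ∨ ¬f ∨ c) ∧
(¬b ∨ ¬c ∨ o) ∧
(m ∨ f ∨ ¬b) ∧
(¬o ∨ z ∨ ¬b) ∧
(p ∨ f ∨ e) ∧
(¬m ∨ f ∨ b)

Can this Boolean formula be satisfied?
No

No, the formula is not satisfiable.

No assignment of truth values to the variables can make all 43 clauses true simultaneously.

The formula is UNSAT (unsatisfiable).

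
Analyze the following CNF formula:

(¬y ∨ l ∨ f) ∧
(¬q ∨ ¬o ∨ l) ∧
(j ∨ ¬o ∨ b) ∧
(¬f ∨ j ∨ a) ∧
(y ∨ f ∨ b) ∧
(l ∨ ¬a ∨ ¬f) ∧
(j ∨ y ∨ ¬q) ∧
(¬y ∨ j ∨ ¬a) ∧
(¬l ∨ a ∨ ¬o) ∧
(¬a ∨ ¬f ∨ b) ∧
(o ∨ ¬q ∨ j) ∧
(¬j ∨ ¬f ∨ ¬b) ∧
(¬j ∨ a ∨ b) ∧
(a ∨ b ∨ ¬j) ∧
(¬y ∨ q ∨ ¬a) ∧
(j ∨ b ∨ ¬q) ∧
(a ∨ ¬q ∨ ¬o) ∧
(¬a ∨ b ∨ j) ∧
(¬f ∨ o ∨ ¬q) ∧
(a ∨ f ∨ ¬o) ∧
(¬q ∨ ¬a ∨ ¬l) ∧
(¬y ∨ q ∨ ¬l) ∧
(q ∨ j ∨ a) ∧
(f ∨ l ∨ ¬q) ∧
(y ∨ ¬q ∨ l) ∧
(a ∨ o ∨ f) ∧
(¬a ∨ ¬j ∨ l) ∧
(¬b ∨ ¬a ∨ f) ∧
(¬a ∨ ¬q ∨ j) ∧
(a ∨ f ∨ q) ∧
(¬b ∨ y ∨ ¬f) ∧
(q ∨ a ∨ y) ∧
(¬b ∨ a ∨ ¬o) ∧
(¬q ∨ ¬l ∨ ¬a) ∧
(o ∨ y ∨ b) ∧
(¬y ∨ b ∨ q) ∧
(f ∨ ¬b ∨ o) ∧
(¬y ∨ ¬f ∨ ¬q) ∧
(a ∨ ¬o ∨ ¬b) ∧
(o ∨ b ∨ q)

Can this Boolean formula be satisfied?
No

No, the formula is not satisfiable.

No assignment of truth values to the variables can make all 40 clauses true simultaneously.

The formula is UNSAT (unsatisfiable).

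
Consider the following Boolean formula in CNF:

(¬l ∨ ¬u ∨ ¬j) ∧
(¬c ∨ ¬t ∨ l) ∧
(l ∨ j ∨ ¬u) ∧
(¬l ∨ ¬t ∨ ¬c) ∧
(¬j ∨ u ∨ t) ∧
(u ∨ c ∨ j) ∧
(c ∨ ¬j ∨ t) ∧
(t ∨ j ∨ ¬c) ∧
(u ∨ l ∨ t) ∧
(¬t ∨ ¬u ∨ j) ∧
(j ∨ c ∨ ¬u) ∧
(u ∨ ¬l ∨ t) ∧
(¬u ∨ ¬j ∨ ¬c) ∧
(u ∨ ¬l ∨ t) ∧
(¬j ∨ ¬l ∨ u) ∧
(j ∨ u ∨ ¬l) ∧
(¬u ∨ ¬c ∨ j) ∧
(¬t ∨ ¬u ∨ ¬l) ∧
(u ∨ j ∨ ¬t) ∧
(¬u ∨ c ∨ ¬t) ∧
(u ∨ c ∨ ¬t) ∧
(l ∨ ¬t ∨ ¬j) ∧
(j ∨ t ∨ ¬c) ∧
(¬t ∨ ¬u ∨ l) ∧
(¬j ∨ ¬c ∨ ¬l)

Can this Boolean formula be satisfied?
No

No, the formula is not satisfiable.

No assignment of truth values to the variables can make all 25 clauses true simultaneously.

The formula is UNSAT (unsatisfiable).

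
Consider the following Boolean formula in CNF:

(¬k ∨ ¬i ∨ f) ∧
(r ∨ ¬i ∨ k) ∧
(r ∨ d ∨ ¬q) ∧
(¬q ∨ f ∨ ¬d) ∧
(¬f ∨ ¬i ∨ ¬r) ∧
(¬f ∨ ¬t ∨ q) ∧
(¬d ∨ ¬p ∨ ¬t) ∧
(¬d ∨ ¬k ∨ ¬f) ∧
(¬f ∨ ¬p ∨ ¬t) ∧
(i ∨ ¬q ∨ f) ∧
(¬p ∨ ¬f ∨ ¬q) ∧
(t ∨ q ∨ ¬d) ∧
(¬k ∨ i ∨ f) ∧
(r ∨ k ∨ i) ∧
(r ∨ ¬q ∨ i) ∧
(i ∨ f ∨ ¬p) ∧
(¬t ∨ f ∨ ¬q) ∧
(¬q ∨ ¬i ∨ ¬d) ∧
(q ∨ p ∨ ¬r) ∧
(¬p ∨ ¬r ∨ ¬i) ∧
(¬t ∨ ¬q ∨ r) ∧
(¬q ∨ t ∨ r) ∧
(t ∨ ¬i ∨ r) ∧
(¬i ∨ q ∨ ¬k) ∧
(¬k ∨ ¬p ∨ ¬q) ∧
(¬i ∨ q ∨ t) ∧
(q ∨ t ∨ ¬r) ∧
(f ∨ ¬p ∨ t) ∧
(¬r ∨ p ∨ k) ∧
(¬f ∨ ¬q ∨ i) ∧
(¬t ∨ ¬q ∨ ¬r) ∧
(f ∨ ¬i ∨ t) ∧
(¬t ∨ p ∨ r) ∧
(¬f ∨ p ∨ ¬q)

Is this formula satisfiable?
Yes

Yes, the formula is satisfiable.

One satisfying assignment is: f=True, r=False, k=True, q=False, d=False, p=False, i=False, t=False

Verification: With this assignment, all 34 clauses evaluate to true.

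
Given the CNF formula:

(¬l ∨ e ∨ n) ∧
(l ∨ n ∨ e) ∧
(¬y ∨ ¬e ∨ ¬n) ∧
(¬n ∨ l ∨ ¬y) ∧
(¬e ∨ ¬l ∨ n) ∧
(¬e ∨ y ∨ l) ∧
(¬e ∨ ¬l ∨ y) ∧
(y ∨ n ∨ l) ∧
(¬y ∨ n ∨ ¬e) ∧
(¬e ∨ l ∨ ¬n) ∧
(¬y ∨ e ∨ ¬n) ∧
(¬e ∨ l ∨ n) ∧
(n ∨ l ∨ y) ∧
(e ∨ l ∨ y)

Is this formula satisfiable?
Yes

Yes, the formula is satisfiable.

One satisfying assignment is: l=True, e=False, y=False, n=True

Verification: With this assignment, all 14 clauses evaluate to true.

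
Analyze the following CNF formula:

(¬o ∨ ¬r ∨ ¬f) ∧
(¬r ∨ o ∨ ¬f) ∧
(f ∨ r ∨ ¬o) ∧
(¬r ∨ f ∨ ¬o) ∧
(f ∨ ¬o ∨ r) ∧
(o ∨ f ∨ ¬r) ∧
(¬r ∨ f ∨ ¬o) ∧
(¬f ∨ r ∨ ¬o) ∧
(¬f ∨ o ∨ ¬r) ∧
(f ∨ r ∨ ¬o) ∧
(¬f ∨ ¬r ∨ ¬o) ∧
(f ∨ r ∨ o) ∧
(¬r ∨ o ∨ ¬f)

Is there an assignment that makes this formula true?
Yes

Yes, the formula is satisfiable.

One satisfying assignment is: f=True, r=False, o=False

Verification: With this assignment, all 13 clauses evaluate to true.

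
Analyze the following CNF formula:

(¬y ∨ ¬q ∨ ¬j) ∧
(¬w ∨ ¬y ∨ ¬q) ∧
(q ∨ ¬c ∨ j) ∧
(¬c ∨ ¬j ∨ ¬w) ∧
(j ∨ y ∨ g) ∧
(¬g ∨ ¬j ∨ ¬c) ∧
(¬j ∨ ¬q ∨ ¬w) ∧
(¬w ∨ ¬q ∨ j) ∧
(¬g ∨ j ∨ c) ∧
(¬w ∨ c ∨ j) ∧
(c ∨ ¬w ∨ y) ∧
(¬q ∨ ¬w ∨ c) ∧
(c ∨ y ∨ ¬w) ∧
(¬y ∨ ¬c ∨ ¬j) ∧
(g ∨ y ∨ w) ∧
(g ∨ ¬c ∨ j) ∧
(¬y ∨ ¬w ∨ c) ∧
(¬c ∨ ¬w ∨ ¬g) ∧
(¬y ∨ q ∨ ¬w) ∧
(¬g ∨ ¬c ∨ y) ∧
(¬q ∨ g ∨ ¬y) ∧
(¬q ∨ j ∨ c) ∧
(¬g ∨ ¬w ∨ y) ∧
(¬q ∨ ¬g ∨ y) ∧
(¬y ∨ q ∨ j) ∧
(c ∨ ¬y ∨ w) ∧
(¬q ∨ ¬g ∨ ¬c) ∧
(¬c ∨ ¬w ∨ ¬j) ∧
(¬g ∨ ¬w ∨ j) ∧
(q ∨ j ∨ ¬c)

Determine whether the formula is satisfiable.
Yes

Yes, the formula is satisfiable.

One satisfying assignment is: c=False, q=False, y=False, w=False, j=True, g=True

Verification: With this assignment, all 30 clauses evaluate to true.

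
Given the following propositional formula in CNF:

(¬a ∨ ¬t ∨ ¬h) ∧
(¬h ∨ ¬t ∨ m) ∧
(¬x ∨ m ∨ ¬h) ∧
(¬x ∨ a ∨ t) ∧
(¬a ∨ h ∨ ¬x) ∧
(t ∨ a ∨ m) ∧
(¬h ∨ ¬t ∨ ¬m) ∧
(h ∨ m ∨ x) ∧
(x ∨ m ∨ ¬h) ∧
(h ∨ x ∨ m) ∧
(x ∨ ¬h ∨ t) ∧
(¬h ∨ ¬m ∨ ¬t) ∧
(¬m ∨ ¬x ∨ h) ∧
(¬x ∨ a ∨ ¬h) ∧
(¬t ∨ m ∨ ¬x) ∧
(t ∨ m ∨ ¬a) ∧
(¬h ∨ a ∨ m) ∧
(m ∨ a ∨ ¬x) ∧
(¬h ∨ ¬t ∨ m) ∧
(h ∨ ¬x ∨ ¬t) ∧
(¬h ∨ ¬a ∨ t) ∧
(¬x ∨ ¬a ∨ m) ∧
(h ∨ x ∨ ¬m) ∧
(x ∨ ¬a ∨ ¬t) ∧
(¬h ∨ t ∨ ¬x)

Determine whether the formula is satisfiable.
No

No, the formula is not satisfiable.

No assignment of truth values to the variables can make all 25 clauses true simultaneously.

The formula is UNSAT (unsatisfiable).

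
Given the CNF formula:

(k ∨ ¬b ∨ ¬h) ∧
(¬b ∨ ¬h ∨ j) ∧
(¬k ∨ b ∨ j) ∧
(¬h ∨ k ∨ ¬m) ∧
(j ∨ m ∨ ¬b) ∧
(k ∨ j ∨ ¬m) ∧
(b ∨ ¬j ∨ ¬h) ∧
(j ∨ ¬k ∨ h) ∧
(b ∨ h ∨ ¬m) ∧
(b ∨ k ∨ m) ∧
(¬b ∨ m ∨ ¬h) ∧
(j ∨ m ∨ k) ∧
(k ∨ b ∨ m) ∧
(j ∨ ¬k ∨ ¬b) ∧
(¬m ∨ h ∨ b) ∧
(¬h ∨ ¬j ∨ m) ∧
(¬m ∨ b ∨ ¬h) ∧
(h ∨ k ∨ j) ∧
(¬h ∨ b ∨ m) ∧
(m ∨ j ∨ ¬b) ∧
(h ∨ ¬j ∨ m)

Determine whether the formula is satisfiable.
Yes

Yes, the formula is satisfiable.

One satisfying assignment is: m=True, h=False, j=True, k=False, b=True

Verification: With this assignment, all 21 clauses evaluate to true.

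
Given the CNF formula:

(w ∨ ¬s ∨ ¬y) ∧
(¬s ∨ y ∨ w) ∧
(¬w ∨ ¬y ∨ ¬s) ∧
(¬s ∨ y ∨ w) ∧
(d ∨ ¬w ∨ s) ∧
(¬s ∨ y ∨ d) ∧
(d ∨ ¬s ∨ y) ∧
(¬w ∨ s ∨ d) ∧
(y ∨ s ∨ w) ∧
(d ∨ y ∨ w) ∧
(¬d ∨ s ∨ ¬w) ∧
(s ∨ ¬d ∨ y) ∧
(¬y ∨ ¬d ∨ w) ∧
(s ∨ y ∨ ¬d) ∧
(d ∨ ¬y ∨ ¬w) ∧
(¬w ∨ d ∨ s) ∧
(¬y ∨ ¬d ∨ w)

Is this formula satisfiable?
Yes

Yes, the formula is satisfiable.

One satisfying assignment is: y=True, s=False, d=False, w=False

Verification: With this assignment, all 17 clauses evaluate to true.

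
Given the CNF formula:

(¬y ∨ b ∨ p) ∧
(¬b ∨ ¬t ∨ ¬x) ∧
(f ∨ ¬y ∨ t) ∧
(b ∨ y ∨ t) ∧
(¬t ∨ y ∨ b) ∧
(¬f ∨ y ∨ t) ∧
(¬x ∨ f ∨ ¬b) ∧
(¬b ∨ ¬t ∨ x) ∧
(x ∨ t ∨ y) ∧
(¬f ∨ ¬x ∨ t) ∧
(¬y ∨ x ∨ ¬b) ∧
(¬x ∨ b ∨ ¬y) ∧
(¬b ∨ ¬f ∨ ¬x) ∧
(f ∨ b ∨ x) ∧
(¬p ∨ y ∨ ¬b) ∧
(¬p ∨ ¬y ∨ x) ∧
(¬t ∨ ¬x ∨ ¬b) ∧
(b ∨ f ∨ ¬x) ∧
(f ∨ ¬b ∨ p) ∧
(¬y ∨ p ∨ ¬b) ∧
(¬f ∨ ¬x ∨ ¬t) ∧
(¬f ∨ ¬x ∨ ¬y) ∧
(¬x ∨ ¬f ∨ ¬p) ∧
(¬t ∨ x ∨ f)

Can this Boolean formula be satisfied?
No

No, the formula is not satisfiable.

No assignment of truth values to the variables can make all 24 clauses true simultaneously.

The formula is UNSAT (unsatisfiable).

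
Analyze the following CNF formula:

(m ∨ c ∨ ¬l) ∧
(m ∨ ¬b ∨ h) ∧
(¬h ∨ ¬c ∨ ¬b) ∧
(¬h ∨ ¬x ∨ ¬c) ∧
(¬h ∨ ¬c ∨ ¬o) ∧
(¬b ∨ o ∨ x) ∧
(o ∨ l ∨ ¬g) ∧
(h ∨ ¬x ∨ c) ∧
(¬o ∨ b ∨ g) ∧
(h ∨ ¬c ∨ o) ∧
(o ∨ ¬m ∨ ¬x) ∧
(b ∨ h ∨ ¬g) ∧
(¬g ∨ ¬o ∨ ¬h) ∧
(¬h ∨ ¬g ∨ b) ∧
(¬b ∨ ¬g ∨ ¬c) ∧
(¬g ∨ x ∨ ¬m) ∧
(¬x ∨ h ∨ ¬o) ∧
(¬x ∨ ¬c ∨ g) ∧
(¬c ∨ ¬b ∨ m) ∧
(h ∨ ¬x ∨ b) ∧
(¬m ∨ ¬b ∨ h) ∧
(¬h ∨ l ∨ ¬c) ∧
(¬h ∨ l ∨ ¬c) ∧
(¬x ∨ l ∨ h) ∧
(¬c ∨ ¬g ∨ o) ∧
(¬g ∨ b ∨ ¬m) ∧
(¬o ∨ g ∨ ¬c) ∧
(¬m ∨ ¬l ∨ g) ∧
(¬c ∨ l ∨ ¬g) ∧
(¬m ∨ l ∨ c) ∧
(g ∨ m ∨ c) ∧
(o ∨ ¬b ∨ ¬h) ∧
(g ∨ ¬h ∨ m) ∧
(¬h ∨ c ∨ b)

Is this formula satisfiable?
No

No, the formula is not satisfiable.

No assignment of truth values to the variables can make all 34 clauses true simultaneously.

The formula is UNSAT (unsatisfiable).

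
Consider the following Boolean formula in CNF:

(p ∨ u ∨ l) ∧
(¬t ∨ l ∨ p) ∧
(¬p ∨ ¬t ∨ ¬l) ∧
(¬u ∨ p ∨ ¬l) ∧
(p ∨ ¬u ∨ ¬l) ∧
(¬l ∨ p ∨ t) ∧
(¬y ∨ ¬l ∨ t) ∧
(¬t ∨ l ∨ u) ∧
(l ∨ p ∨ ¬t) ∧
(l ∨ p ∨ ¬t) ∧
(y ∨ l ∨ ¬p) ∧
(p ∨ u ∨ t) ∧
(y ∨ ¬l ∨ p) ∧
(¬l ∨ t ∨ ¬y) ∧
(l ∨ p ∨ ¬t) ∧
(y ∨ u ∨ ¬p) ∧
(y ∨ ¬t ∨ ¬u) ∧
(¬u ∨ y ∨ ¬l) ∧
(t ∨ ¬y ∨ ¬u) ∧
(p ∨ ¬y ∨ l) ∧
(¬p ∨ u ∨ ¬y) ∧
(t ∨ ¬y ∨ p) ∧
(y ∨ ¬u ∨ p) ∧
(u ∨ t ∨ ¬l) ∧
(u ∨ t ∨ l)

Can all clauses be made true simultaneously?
Yes

Yes, the formula is satisfiable.

One satisfying assignment is: p=False, l=True, t=True, u=False, y=True

Verification: With this assignment, all 25 clauses evaluate to true.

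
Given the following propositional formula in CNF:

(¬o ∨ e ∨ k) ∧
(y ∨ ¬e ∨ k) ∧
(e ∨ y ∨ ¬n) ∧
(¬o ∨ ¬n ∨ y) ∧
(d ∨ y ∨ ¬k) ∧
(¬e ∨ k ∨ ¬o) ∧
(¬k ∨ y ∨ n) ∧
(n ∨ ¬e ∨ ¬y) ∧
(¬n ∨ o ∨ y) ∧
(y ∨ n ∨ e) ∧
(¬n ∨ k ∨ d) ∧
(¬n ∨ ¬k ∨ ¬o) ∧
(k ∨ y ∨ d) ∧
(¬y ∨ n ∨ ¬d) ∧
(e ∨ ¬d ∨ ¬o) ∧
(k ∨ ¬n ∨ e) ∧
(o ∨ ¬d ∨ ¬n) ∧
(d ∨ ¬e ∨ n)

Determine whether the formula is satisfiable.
Yes

Yes, the formula is satisfiable.

One satisfying assignment is: n=False, e=False, k=False, d=False, y=True, o=False

Verification: With this assignment, all 18 clauses evaluate to true.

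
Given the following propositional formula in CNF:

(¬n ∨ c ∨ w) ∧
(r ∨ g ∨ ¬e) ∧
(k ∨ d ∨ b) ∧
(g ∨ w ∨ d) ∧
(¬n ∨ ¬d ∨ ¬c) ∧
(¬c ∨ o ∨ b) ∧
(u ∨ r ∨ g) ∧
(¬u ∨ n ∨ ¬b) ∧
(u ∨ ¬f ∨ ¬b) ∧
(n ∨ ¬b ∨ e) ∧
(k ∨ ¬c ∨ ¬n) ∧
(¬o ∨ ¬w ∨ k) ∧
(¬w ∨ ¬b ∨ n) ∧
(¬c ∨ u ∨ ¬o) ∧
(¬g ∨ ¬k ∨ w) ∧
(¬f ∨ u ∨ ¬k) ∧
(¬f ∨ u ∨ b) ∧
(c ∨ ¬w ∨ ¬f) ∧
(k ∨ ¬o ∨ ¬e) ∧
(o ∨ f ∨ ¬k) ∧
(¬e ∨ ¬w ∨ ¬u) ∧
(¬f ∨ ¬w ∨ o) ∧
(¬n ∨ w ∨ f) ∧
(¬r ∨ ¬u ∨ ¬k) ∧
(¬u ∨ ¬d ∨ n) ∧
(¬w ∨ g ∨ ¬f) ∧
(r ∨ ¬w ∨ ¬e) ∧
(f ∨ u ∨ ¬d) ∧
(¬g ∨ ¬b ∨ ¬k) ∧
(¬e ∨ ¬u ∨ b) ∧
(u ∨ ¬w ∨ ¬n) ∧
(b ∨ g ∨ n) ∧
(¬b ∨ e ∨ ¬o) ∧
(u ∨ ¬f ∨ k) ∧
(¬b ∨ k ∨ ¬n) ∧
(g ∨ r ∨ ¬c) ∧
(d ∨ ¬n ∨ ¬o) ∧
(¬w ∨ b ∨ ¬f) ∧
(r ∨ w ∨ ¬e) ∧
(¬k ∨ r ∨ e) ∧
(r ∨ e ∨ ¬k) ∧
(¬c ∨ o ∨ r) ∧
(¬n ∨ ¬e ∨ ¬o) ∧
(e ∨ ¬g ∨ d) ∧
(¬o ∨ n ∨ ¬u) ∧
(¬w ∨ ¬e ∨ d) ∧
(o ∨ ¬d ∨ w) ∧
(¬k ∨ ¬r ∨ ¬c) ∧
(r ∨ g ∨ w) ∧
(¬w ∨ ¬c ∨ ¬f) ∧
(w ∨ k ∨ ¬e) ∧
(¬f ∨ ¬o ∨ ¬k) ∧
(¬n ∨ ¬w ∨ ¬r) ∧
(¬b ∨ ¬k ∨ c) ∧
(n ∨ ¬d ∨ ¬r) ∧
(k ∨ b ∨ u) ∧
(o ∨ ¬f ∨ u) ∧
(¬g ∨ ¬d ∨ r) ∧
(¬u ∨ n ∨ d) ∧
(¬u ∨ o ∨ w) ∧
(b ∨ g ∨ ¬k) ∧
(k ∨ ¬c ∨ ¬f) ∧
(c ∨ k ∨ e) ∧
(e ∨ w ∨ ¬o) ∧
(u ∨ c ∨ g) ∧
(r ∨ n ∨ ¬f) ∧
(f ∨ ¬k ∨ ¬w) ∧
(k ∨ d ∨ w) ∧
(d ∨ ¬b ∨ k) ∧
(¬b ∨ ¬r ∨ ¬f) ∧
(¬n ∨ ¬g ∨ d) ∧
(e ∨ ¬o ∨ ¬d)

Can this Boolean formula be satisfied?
No

No, the formula is not satisfiable.

No assignment of truth values to the variables can make all 72 clauses true simultaneously.

The formula is UNSAT (unsatisfiable).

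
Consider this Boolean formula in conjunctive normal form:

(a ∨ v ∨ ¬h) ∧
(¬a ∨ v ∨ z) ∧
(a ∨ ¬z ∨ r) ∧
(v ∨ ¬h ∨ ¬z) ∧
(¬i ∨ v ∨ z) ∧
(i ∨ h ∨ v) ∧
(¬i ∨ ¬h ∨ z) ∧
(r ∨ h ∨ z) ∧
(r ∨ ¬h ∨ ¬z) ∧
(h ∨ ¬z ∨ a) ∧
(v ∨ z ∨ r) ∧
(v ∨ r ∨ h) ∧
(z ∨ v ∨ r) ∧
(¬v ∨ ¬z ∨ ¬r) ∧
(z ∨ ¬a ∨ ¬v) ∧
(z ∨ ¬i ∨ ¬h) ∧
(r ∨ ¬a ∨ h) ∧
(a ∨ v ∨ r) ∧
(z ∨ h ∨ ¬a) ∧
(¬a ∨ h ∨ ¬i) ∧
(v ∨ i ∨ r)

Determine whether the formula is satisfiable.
Yes

Yes, the formula is satisfiable.

One satisfying assignment is: r=False, v=True, z=False, a=False, h=True, i=False

Verification: With this assignment, all 21 clauses evaluate to true.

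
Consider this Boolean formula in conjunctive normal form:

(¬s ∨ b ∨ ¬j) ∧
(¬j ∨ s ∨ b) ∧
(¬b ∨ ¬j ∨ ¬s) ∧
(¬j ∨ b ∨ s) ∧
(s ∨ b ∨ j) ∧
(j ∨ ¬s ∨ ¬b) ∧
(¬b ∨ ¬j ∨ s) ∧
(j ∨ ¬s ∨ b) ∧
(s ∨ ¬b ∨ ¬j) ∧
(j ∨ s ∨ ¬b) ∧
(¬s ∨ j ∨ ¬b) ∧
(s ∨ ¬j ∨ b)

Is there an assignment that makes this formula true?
No

No, the formula is not satisfiable.

No assignment of truth values to the variables can make all 12 clauses true simultaneously.

The formula is UNSAT (unsatisfiable).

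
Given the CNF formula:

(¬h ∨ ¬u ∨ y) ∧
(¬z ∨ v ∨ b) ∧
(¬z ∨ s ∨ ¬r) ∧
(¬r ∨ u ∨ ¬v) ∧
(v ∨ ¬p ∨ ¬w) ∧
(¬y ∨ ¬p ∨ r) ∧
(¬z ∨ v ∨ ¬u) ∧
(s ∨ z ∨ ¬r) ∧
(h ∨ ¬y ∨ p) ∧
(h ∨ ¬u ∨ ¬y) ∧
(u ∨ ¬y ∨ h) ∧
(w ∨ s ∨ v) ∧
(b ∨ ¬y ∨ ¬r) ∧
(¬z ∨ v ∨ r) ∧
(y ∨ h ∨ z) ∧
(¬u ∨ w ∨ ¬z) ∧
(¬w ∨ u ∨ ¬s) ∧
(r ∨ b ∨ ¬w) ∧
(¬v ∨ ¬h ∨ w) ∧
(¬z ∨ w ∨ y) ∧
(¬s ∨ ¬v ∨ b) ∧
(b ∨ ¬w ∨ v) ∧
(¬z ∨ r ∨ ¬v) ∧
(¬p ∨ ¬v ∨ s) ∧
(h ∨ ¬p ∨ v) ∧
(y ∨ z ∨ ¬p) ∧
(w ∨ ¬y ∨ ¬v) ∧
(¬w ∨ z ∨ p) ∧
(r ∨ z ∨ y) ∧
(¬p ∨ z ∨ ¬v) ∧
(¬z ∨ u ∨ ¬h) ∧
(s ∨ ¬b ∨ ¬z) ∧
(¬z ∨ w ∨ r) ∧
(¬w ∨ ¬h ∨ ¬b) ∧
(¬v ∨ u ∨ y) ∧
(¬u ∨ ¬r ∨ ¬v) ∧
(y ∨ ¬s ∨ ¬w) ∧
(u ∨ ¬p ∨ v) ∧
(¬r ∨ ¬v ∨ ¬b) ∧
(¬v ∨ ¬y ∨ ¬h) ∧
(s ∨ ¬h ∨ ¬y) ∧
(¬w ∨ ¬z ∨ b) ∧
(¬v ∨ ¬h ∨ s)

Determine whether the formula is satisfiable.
Yes

Yes, the formula is satisfiable.

One satisfying assignment is: y=True, w=False, h=True, r=False, p=False, u=False, b=False, v=False, s=True, z=False

Verification: With this assignment, all 43 clauses evaluate to true.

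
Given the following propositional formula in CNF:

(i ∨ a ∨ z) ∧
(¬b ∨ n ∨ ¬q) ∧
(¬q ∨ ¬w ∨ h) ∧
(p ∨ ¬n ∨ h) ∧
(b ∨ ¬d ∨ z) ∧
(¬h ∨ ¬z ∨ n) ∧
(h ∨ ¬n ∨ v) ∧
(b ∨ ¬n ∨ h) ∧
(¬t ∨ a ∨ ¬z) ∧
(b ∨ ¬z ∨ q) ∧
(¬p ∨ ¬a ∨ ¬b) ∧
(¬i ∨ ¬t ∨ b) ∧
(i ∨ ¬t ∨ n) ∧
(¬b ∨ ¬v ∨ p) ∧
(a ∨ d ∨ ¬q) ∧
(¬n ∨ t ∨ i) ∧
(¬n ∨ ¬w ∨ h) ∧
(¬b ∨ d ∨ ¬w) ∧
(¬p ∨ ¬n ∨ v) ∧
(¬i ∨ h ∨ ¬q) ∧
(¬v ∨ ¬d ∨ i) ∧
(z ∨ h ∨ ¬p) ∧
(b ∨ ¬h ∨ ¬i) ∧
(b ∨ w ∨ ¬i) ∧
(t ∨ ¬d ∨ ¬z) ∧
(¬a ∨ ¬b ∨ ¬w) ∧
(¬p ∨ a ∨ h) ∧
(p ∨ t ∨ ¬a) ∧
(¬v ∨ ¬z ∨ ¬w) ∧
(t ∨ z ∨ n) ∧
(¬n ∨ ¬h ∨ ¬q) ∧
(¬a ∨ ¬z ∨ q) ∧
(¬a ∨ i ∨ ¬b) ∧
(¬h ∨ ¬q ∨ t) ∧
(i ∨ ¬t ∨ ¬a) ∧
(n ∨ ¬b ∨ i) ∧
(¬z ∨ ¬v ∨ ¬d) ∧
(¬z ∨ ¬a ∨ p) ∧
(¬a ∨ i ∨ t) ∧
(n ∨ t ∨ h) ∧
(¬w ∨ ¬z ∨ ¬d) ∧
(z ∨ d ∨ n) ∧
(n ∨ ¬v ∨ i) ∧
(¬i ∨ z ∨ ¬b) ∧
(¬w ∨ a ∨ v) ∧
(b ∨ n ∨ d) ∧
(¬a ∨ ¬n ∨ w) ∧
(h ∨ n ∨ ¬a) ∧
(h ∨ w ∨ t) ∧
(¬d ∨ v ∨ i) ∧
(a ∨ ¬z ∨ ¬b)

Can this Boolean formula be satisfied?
No

No, the formula is not satisfiable.

No assignment of truth values to the variables can make all 51 clauses true simultaneously.

The formula is UNSAT (unsatisfiable).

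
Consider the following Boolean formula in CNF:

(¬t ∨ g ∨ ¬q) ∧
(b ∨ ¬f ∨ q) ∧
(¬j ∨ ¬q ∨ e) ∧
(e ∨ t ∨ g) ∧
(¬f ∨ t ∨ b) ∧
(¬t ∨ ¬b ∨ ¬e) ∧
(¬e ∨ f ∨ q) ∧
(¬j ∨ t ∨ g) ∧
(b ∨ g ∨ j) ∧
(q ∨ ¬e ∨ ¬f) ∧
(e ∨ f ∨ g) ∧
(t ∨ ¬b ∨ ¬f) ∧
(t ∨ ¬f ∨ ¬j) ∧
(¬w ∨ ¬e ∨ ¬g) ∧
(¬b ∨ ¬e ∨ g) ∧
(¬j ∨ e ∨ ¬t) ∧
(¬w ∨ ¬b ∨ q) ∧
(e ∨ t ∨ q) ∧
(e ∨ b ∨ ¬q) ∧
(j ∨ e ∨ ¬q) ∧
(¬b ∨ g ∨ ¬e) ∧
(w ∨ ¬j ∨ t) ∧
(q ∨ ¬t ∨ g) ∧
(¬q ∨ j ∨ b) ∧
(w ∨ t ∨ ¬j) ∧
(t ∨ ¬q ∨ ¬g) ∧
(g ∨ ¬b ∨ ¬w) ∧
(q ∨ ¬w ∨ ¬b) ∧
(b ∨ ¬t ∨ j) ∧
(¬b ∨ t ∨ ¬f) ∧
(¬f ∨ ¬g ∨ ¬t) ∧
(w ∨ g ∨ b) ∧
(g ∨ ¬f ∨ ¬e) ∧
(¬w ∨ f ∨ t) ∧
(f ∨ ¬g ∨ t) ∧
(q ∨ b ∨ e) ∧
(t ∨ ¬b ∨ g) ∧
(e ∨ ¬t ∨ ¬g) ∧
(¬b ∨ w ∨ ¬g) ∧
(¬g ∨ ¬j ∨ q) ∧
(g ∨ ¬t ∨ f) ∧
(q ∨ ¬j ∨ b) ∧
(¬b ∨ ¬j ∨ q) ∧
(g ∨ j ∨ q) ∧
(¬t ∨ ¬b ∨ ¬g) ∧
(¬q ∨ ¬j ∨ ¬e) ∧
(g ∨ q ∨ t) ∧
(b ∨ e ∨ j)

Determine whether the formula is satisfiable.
No

No, the formula is not satisfiable.

No assignment of truth values to the variables can make all 48 clauses true simultaneously.

The formula is UNSAT (unsatisfiable).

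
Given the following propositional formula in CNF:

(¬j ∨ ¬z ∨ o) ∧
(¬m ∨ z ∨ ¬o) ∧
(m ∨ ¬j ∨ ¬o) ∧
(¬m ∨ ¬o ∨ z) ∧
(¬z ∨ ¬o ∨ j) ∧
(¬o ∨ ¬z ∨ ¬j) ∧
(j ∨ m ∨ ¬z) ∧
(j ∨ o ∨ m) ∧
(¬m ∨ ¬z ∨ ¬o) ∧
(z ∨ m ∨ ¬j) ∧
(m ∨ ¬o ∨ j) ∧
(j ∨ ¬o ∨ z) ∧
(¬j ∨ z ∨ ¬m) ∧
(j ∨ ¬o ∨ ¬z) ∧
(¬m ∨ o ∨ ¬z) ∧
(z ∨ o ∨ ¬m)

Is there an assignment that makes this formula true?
No

No, the formula is not satisfiable.

No assignment of truth values to the variables can make all 16 clauses true simultaneously.

The formula is UNSAT (unsatisfiable).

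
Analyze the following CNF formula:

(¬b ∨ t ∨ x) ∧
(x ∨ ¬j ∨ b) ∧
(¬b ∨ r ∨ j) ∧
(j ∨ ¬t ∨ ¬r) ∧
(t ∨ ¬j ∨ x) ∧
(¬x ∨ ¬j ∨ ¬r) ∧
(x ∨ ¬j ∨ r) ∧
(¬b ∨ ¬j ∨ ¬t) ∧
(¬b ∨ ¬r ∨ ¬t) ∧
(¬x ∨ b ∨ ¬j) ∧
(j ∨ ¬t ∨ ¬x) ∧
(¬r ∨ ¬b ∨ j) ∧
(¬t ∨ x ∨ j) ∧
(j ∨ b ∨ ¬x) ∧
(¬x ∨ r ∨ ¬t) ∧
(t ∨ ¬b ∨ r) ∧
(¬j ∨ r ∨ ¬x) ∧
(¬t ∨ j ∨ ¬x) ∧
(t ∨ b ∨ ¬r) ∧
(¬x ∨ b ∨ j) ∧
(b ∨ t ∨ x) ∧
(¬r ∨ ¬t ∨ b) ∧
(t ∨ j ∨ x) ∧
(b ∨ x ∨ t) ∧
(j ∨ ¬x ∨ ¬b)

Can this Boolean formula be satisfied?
No

No, the formula is not satisfiable.

No assignment of truth values to the variables can make all 25 clauses true simultaneously.

The formula is UNSAT (unsatisfiable).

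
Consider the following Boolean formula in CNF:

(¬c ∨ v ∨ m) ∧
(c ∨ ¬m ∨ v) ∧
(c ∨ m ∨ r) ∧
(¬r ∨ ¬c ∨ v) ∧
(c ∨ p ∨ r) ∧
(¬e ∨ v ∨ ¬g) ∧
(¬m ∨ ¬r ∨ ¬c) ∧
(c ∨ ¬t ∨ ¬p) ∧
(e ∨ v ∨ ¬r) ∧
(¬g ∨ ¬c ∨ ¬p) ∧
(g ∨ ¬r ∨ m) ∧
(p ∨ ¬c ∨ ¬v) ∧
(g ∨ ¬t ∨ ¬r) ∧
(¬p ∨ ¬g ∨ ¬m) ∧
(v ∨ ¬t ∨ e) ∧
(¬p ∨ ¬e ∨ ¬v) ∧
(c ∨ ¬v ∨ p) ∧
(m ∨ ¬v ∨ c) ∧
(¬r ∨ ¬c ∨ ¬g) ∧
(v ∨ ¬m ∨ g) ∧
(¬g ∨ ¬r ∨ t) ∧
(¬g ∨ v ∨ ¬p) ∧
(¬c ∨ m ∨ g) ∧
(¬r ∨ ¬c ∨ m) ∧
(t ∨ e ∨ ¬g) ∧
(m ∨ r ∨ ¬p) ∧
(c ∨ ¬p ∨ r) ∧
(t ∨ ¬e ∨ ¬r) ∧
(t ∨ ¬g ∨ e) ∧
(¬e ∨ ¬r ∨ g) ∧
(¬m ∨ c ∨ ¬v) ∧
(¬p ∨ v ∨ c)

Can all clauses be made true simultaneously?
Yes

Yes, the formula is satisfiable.

One satisfying assignment is: p=True, m=True, g=False, v=True, t=False, c=True, r=False, e=False

Verification: With this assignment, all 32 clauses evaluate to true.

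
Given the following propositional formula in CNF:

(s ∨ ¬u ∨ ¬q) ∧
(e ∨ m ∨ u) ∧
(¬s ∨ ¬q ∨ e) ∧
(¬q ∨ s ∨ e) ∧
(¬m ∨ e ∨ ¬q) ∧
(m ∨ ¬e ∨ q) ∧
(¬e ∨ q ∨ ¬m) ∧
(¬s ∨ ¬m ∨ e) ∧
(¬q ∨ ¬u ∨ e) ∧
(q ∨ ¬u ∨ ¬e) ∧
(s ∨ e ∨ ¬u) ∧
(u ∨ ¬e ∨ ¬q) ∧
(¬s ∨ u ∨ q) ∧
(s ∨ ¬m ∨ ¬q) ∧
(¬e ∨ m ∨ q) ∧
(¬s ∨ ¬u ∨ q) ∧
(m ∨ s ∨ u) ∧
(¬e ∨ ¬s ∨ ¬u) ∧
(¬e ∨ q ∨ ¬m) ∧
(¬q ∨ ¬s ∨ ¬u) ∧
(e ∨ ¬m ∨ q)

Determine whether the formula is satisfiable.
No

No, the formula is not satisfiable.

No assignment of truth values to the variables can make all 21 clauses true simultaneously.

The formula is UNSAT (unsatisfiable).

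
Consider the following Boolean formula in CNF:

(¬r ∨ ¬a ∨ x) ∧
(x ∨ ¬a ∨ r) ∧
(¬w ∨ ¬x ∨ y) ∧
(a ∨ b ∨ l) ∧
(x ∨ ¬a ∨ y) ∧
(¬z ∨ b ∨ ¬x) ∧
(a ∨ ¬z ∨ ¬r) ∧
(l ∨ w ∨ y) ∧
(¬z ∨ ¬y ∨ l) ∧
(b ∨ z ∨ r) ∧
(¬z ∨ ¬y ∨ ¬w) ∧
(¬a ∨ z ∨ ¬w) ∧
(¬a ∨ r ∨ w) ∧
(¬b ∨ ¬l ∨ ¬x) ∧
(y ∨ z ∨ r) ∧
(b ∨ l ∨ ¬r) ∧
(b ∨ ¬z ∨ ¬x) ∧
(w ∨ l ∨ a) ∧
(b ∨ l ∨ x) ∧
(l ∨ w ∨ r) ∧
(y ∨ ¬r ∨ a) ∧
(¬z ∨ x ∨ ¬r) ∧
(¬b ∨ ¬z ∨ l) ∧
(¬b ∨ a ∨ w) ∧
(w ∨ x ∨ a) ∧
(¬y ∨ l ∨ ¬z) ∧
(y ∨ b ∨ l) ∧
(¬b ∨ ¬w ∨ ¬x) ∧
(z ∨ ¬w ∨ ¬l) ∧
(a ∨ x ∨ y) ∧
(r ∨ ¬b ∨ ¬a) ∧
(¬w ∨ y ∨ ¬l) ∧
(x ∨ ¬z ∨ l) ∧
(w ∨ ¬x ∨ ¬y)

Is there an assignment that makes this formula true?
Yes

Yes, the formula is satisfiable.

One satisfying assignment is: z=False, r=True, x=True, y=False, b=False, w=False, a=True, l=True

Verification: With this assignment, all 34 clauses evaluate to true.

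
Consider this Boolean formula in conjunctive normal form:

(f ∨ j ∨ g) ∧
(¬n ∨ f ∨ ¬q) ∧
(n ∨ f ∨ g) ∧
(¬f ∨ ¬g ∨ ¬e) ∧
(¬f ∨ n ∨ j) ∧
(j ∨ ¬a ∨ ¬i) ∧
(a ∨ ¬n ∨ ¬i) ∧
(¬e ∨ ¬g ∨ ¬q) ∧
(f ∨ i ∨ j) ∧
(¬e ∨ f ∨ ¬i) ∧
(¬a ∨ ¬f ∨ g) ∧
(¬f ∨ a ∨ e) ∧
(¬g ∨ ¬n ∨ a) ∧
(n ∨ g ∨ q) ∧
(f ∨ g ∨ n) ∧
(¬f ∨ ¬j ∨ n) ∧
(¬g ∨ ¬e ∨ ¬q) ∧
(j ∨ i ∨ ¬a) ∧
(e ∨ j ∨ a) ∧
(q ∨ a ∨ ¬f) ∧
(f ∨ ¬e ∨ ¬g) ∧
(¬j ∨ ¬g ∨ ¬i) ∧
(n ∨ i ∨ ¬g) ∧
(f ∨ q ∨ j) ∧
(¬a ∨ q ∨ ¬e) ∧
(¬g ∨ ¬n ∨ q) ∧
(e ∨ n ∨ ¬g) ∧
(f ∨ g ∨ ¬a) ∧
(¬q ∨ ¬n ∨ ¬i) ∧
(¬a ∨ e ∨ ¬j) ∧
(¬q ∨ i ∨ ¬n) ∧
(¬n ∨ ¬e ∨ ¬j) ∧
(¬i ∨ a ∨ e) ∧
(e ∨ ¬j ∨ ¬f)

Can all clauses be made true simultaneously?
Yes

Yes, the formula is satisfiable.

One satisfying assignment is: q=False, a=False, n=True, g=False, j=True, e=False, f=False, i=False

Verification: With this assignment, all 34 clauses evaluate to true.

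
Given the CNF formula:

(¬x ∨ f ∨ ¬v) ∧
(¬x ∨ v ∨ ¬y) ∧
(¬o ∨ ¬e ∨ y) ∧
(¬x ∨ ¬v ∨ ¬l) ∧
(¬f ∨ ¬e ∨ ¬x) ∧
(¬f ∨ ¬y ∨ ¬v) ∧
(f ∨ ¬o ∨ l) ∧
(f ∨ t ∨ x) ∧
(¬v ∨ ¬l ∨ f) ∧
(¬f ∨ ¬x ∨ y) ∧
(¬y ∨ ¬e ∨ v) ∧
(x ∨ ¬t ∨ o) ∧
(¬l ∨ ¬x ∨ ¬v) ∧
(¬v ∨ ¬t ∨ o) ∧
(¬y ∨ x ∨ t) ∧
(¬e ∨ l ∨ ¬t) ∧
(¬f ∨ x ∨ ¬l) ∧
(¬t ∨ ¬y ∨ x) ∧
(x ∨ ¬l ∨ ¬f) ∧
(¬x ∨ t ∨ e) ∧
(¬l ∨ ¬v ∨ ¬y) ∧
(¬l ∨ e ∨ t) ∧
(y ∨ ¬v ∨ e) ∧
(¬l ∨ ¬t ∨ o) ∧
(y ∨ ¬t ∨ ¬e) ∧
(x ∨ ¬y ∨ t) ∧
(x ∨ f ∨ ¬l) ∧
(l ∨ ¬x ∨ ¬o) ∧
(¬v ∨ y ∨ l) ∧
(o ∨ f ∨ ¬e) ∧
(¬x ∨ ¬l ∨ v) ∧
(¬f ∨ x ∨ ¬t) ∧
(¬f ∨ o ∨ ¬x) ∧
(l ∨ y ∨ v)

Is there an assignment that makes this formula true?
No

No, the formula is not satisfiable.

No assignment of truth values to the variables can make all 34 clauses true simultaneously.

The formula is UNSAT (unsatisfiable).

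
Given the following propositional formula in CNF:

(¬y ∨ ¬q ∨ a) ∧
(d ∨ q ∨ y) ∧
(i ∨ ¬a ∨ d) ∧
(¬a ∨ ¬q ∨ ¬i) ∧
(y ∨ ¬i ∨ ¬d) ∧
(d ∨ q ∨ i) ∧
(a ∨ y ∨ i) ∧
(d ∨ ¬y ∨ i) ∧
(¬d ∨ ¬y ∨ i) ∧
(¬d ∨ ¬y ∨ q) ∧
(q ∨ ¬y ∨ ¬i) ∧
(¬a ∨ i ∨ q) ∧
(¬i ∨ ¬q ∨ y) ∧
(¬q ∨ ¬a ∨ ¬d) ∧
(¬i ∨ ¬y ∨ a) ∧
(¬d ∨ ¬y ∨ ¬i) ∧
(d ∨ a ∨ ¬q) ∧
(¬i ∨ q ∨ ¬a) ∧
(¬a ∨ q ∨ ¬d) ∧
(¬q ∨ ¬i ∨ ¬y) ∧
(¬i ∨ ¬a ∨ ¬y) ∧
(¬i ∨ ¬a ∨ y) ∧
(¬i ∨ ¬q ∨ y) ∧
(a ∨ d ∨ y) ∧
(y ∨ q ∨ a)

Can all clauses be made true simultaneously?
No

No, the formula is not satisfiable.

No assignment of truth values to the variables can make all 25 clauses true simultaneously.

The formula is UNSAT (unsatisfiable).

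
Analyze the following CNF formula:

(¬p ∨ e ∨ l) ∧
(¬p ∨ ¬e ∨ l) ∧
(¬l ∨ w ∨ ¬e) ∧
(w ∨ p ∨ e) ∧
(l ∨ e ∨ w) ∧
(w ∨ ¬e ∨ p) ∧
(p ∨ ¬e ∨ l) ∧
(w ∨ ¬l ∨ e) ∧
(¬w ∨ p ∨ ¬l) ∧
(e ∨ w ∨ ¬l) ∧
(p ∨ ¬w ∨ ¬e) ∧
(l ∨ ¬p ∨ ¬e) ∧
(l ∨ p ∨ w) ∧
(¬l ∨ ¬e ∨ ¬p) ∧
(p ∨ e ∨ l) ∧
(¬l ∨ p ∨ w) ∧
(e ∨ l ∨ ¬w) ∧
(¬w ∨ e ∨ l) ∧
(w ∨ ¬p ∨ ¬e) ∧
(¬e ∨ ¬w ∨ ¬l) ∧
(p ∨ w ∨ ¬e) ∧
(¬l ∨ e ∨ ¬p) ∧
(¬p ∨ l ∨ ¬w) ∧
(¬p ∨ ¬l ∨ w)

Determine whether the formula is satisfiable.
No

No, the formula is not satisfiable.

No assignment of truth values to the variables can make all 24 clauses true simultaneously.

The formula is UNSAT (unsatisfiable).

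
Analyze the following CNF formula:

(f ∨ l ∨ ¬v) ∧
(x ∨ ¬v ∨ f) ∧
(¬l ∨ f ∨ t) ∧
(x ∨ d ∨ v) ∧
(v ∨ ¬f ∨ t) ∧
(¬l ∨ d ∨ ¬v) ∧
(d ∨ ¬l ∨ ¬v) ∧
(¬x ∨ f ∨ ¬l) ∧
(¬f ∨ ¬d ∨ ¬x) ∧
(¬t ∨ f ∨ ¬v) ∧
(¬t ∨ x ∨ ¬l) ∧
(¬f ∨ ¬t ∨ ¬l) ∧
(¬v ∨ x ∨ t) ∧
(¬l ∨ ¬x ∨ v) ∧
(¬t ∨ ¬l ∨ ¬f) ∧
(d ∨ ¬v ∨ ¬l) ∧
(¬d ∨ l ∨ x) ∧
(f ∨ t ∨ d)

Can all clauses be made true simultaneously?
Yes

Yes, the formula is satisfiable.

One satisfying assignment is: f=True, t=False, v=True, l=False, d=False, x=True

Verification: With this assignment, all 18 clauses evaluate to true.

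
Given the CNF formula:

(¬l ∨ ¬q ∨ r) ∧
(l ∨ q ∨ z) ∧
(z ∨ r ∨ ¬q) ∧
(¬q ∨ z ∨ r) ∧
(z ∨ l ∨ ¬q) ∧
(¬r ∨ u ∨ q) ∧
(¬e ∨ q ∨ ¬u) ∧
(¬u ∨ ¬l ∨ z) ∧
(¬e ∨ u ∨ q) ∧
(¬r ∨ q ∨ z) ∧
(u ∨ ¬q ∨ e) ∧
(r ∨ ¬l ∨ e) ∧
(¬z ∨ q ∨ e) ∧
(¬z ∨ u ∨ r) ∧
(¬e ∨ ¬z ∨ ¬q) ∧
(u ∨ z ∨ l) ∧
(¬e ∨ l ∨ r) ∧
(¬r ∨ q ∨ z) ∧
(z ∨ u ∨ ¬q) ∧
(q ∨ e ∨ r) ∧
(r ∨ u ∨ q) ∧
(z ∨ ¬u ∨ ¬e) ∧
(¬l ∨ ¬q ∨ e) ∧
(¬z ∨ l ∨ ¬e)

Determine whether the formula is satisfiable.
Yes

Yes, the formula is satisfiable.

One satisfying assignment is: r=False, u=True, l=False, z=True, e=False, q=True

Verification: With this assignment, all 24 clauses evaluate to true.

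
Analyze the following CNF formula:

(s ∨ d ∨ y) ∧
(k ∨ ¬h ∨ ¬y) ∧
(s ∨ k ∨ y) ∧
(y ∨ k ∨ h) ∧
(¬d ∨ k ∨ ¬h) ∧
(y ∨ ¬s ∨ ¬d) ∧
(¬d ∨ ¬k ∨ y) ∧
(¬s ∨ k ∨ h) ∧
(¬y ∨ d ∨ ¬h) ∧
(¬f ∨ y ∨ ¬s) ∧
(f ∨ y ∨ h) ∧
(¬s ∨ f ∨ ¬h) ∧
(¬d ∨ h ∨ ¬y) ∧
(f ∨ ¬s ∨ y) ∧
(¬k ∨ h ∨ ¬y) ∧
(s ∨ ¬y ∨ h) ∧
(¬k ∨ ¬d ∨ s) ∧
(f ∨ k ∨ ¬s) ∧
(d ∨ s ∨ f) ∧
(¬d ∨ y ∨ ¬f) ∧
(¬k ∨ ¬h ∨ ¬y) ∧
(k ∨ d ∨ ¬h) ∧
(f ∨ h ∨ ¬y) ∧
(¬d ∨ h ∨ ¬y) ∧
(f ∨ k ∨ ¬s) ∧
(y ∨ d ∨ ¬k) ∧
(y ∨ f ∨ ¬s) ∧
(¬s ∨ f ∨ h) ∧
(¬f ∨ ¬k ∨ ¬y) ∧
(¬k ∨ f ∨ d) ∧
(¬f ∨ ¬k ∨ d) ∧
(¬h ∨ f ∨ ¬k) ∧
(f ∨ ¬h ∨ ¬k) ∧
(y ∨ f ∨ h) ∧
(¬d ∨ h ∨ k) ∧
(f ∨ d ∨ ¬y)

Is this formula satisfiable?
No

No, the formula is not satisfiable.

No assignment of truth values to the variables can make all 36 clauses true simultaneously.

The formula is UNSAT (unsatisfiable).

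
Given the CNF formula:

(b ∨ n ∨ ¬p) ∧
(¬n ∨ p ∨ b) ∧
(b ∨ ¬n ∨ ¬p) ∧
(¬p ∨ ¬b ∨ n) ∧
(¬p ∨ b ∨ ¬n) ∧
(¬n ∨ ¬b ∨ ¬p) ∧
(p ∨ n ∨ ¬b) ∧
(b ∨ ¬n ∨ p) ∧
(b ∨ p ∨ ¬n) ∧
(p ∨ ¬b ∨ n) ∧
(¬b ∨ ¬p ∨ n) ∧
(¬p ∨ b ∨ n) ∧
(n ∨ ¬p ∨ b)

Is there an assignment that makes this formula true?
Yes

Yes, the formula is satisfiable.

One satisfying assignment is: n=False, p=False, b=False

Verification: With this assignment, all 13 clauses evaluate to true.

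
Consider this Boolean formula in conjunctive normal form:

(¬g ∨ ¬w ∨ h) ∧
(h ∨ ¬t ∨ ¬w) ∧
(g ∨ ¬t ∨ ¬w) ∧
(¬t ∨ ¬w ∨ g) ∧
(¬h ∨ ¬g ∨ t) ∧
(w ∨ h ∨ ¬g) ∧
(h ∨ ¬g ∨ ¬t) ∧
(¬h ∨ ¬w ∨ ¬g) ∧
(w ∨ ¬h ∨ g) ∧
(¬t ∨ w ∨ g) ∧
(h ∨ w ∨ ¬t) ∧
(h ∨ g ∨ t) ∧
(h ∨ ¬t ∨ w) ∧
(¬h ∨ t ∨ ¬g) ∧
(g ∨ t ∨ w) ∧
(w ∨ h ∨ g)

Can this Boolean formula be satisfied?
Yes

Yes, the formula is satisfiable.

One satisfying assignment is: w=True, g=False, t=False, h=True

Verification: With this assignment, all 16 clauses evaluate to true.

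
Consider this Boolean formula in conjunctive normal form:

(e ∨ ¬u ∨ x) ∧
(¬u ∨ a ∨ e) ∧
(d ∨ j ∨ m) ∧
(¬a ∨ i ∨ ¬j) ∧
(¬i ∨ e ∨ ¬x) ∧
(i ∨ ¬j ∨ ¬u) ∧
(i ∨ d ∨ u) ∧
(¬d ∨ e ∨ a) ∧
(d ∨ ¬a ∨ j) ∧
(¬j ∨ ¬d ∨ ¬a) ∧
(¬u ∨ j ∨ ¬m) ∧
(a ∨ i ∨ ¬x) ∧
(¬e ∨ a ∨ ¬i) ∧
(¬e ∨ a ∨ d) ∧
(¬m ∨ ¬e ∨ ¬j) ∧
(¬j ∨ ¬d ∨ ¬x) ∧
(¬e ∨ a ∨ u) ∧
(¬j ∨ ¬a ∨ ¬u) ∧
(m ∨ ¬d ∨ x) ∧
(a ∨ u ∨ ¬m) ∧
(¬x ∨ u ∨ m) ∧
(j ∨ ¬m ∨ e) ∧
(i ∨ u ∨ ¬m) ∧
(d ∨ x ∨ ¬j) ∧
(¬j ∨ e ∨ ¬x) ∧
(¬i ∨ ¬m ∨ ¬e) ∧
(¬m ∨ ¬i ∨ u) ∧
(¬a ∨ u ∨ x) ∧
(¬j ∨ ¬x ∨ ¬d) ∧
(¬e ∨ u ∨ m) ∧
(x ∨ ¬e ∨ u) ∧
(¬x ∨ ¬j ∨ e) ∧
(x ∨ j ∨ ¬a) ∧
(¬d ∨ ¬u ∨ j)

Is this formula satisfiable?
No

No, the formula is not satisfiable.

No assignment of truth values to the variables can make all 34 clauses true simultaneously.

The formula is UNSAT (unsatisfiable).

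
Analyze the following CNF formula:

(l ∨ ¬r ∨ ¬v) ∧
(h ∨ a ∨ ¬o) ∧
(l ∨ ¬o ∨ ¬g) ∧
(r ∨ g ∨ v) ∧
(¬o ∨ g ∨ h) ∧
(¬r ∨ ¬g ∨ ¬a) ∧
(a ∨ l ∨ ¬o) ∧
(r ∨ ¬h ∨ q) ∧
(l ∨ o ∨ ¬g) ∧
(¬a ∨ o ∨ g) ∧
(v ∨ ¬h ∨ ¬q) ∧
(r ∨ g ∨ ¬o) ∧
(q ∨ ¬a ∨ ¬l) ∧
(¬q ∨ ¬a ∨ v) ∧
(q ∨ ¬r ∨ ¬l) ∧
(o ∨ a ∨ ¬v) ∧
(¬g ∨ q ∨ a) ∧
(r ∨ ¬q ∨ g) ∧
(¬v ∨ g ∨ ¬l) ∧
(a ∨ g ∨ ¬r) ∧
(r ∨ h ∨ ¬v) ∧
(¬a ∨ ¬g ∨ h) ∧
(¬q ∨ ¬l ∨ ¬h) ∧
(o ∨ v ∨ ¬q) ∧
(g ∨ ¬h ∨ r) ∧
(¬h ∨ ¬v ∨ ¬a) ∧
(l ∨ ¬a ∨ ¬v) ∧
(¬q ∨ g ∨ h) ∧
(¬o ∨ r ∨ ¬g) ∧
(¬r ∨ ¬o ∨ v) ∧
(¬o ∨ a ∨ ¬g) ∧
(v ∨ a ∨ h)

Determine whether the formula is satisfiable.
No

No, the formula is not satisfiable.

No assignment of truth values to the variables can make all 32 clauses true simultaneously.

The formula is UNSAT (unsatisfiable).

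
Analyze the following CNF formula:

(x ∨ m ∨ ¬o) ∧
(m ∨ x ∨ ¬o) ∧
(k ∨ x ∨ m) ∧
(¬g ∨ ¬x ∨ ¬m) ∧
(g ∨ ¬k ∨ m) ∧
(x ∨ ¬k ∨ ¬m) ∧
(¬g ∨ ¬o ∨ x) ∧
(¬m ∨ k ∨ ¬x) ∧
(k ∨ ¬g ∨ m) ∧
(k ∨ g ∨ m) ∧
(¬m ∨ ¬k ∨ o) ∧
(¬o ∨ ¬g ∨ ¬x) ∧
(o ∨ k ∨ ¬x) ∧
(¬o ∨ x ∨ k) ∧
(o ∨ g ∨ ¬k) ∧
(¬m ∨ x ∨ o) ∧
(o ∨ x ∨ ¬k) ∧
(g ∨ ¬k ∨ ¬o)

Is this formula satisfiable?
Yes

Yes, the formula is satisfiable.

One satisfying assignment is: k=True, g=True, m=False, x=True, o=False

Verification: With this assignment, all 18 clauses evaluate to true.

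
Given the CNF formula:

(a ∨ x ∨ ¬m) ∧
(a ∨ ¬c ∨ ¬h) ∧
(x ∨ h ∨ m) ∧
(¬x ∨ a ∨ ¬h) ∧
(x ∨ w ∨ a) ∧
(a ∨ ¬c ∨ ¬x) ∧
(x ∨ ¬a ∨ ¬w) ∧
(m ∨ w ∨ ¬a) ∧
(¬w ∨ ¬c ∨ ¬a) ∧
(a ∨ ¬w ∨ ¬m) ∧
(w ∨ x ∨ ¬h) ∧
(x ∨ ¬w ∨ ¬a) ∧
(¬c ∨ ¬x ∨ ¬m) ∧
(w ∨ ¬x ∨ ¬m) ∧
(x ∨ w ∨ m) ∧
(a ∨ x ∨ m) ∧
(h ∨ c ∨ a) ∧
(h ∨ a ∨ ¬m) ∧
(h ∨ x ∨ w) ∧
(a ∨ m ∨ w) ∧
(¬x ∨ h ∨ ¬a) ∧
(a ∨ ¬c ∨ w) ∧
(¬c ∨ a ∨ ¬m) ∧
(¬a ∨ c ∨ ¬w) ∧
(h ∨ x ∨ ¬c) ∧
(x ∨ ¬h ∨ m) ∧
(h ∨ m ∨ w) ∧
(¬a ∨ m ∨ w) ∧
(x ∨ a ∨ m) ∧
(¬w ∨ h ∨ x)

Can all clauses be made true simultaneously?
No

No, the formula is not satisfiable.

No assignment of truth values to the variables can make all 30 clauses true simultaneously.

The formula is UNSAT (unsatisfiable).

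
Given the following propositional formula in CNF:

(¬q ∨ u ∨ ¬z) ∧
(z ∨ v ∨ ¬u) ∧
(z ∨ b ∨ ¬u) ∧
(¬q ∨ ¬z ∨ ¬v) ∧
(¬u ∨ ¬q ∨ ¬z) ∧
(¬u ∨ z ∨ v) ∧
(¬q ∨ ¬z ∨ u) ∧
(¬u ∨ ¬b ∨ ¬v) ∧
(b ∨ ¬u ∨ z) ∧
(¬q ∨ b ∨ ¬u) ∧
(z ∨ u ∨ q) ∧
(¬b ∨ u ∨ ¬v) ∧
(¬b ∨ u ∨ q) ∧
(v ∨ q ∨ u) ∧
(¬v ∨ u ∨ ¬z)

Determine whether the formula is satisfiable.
Yes

Yes, the formula is satisfiable.

One satisfying assignment is: v=False, q=True, z=False, u=False, b=False

Verification: With this assignment, all 15 clauses evaluate to true.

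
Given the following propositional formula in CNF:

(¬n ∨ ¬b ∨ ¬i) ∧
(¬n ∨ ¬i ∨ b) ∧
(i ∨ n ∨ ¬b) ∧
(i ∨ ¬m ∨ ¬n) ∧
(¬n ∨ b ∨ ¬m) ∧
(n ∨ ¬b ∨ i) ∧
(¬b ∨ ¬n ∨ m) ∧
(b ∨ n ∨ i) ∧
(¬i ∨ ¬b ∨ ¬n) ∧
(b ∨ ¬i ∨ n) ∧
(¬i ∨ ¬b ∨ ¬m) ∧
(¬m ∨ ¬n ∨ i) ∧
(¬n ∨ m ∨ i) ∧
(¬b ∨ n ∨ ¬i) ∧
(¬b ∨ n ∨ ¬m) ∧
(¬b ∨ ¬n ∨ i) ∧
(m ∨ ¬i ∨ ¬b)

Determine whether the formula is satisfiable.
No

No, the formula is not satisfiable.

No assignment of truth values to the variables can make all 17 clauses true simultaneously.

The formula is UNSAT (unsatisfiable).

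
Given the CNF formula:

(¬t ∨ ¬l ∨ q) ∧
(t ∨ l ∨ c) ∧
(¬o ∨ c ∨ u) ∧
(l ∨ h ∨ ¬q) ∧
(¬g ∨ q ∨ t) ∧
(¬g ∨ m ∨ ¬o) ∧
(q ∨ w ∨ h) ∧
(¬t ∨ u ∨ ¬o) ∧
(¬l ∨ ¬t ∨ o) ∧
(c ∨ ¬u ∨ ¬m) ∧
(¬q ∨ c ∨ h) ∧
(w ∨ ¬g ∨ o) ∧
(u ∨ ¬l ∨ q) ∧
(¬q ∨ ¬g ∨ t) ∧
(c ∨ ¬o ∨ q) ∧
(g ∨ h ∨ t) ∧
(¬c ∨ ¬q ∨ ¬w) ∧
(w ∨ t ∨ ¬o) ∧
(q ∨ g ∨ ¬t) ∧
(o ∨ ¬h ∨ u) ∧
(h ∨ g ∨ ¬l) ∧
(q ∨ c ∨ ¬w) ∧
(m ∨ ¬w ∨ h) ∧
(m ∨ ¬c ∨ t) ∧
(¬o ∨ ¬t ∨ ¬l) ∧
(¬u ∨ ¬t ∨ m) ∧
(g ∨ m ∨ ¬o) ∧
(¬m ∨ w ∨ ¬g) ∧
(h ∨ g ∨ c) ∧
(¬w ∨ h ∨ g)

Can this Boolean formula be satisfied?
Yes

Yes, the formula is satisfiable.

One satisfying assignment is: g=False, w=False, c=False, h=True, u=True, m=False, q=False, l=True, o=False, t=False

Verification: With this assignment, all 30 clauses evaluate to true.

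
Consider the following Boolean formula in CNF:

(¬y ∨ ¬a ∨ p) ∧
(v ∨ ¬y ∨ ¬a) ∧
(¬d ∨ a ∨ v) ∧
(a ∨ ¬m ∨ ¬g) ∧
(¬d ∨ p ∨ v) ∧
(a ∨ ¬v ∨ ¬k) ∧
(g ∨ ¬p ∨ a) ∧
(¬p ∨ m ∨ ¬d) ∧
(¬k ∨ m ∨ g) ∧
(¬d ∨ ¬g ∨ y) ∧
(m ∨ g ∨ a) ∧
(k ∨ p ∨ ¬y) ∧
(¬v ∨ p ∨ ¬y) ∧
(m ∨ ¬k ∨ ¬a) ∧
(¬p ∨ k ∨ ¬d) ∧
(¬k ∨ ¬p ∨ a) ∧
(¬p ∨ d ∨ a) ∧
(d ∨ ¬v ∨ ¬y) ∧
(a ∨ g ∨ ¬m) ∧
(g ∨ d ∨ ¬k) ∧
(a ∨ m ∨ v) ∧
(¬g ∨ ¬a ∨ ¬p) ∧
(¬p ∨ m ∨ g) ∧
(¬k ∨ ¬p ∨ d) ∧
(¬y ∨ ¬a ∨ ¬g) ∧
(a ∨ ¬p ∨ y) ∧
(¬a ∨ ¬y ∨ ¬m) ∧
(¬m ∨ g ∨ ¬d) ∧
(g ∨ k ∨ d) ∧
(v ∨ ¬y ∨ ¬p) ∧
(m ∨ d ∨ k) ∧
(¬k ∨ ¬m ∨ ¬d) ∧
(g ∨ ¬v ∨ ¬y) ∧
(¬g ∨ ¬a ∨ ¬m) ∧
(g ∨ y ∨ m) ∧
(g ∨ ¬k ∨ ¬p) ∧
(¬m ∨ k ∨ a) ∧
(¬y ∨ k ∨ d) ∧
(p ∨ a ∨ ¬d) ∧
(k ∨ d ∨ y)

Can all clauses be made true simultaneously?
No

No, the formula is not satisfiable.

No assignment of truth values to the variables can make all 40 clauses true simultaneously.

The formula is UNSAT (unsatisfiable).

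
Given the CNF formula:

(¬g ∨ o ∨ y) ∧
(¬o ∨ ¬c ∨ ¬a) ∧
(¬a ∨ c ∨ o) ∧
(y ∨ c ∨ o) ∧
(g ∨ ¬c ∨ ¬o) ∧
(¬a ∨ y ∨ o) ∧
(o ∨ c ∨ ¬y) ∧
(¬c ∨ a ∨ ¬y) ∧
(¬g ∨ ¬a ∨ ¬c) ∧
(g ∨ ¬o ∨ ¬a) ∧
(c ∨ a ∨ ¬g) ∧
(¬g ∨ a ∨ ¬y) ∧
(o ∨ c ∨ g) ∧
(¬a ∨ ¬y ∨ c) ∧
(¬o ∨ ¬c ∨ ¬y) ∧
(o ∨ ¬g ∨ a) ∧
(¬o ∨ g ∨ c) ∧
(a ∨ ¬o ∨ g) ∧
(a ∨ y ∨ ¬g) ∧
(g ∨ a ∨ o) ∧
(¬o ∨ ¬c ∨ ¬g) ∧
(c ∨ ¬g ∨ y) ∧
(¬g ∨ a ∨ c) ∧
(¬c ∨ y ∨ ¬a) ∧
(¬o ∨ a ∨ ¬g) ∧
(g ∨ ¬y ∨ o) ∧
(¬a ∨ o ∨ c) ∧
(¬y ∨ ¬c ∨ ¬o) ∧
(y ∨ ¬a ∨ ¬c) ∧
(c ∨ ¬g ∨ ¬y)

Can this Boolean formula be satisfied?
No

No, the formula is not satisfiable.

No assignment of truth values to the variables can make all 30 clauses true simultaneously.

The formula is UNSAT (unsatisfiable).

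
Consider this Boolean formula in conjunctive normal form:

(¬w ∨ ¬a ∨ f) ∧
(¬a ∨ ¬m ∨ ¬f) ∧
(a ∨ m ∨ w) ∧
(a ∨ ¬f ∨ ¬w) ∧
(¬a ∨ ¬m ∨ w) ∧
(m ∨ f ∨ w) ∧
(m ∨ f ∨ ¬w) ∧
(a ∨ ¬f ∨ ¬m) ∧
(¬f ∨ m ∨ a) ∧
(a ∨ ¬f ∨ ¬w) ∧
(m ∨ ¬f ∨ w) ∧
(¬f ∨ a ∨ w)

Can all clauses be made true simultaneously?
Yes

Yes, the formula is satisfiable.

One satisfying assignment is: m=False, a=True, w=True, f=True

Verification: With this assignment, all 12 clauses evaluate to true.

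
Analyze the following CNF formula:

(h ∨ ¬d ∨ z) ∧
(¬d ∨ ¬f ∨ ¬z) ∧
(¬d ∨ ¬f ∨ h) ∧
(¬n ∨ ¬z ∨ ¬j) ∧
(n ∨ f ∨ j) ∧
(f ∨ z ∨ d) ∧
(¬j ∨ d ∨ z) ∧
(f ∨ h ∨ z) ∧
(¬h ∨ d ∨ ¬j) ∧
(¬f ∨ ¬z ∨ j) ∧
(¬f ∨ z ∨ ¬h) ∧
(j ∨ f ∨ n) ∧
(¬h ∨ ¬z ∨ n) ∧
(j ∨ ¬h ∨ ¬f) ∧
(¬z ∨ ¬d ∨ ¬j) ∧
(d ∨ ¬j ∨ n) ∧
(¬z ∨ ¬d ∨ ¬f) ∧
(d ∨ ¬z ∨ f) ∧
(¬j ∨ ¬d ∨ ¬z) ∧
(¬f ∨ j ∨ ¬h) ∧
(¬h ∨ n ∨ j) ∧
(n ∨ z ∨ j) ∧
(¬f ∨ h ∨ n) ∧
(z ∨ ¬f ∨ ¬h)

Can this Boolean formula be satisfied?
Yes

Yes, the formula is satisfiable.

One satisfying assignment is: h=True, d=True, f=False, n=True, j=False, z=False

Verification: With this assignment, all 24 clauses evaluate to true.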